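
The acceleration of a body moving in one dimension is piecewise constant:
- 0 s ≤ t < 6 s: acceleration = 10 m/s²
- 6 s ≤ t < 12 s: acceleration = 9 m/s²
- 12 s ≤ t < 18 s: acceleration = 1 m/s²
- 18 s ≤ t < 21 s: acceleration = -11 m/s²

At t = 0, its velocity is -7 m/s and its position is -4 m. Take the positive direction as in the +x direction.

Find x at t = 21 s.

On each constant-a segment, Δv = aΔt and Δx = v₀Δt + ½aΔt²; chain segment to segment.
0–6 s: v starts -7 m/s; Δx = -7·6 + ½·10·6² = 138 m; v ends 53 m/s.
6–12 s: v starts 53 m/s; Δx = 53·6 + ½·9·6² = 480 m; v ends 107 m/s.
12–18 s: v starts 107 m/s; Δx = 107·6 + ½·1·6² = 660 m; v ends 113 m/s.
18–21 s: v starts 113 m/s; Δx = 113·3 + ½·-11·3² = 289.5 m; v ends 80 m/s.
x(21) = -4 + Σ Δx = 1563.5 m.

1563.5 m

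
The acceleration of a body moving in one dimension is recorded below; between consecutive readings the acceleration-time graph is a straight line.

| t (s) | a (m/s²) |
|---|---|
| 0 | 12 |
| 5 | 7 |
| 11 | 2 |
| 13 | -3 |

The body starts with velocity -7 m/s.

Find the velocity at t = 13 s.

Δv equals the area under the a-t graph; then v = v₀ + Δv.
0–5 s: ½(12 + 7)(5) = 47.5 m/s
5–11 s: ½(7 + 2)(6) = 27 m/s
11–13 s: ½(2 + -3)(2) = -1 m/s
Δv = 73.5 m/s, so v(13) = -7 + (73.5) = 66.5 m/s.

66.5 m/s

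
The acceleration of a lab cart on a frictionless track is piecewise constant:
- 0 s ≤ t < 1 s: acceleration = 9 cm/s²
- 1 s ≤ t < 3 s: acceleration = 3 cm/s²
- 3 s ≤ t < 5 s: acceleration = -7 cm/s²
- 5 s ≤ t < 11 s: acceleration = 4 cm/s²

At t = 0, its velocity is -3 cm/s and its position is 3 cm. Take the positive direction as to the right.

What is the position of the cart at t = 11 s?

92.5 cm

On each constant-a segment, Δv = aΔt and Δx = v₀Δt + ½aΔt²; chain segment to segment.
0–1 s: v starts -3 cm/s; Δx = -3·1 + ½·9·1² = 1.5 cm; v ends 6 cm/s.
1–3 s: v starts 6 cm/s; Δx = 6·2 + ½·3·2² = 18 cm; v ends 12 cm/s.
3–5 s: v starts 12 cm/s; Δx = 12·2 + ½·-7·2² = 10 cm; v ends -2 cm/s.
5–11 s: v starts -2 cm/s; Δx = -2·6 + ½·4·6² = 60 cm; v ends 22 cm/s.
x(11) = 3 + Σ Δx = 92.5 cm.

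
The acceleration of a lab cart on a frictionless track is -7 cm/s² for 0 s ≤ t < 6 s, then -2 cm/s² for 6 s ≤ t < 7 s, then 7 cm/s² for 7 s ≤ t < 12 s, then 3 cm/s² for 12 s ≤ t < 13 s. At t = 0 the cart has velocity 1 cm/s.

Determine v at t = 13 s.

-5 cm/s

Δv equals the area under the a-t graph; then v = v₀ + Δv.
0–6 s: -7 × 6 = -42 cm/s
6–7 s: -2 × 1 = -2 cm/s
7–12 s: 7 × 5 = 35 cm/s
12–13 s: 3 × 1 = 3 cm/s
Δv = -6 cm/s, so v(13) = 1 + (-6) = -5 cm/s.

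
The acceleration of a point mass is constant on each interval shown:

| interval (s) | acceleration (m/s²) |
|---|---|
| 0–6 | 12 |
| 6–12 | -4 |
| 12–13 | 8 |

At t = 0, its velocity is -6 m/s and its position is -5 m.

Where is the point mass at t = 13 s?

545 m

On each constant-a segment, Δv = aΔt and Δx = v₀Δt + ½aΔt²; chain segment to segment.
0–6 s: v starts -6 m/s; Δx = -6·6 + ½·12·6² = 180 m; v ends 66 m/s.
6–12 s: v starts 66 m/s; Δx = 66·6 + ½·-4·6² = 324 m; v ends 42 m/s.
12–13 s: v starts 42 m/s; Δx = 42·1 + ½·8·1² = 46 m; v ends 50 m/s.
x(13) = -5 + Σ Δx = 545 m.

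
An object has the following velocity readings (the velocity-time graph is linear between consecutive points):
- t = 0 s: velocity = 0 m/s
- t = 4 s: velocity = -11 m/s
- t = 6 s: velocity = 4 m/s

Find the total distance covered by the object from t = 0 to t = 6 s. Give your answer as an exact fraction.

Total distance travelled is ∫|v| dt — sum the magnitudes of each area piece.
0–4 s: |½(0 + -11)(4)| = 22 m
4–6 s: v = 0 at t = 82/15 s; triangle areas 121/15 + 16/15 = 137/15 m
Total distance = 467/15 m

467/15 m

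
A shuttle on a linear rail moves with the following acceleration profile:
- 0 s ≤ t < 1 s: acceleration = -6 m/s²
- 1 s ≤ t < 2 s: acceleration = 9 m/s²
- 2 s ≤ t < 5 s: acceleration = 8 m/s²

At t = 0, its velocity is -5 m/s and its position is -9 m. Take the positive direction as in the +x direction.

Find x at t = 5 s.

6.5 m

On each constant-a segment, Δv = aΔt and Δx = v₀Δt + ½aΔt²; chain segment to segment.
0–1 s: v starts -5 m/s; Δx = -5·1 + ½·-6·1² = -8 m; v ends -11 m/s.
1–2 s: v starts -11 m/s; Δx = -11·1 + ½·9·1² = -6.5 m; v ends -2 m/s.
2–5 s: v starts -2 m/s; Δx = -2·3 + ½·8·3² = 30 m; v ends 22 m/s.
x(5) = -9 + Σ Δx = 6.5 m.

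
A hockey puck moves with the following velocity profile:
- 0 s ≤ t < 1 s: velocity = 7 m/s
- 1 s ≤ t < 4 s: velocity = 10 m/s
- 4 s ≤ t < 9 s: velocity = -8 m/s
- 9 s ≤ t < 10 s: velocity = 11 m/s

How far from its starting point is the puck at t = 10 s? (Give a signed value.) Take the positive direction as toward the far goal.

8 m

Net displacement equals the area under the velocity-time graph (areas below the axis count negative).
0–1 s: 7 × 1 = 7 m
1–4 s: 10 × 3 = 30 m
4–9 s: -8 × 5 = -40 m
9–10 s: 11 × 1 = 11 m
Net displacement = 8 m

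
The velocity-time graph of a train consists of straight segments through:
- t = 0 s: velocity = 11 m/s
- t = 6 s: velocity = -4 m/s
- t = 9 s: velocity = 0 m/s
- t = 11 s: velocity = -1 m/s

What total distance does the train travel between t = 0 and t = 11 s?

Total distance travelled is ∫|v| dt — sum the magnitudes of each area piece.
0–6 s: v = 0 at t = 4.4 s; triangle areas 24.2 + 3.2 = 27.4 m
6–9 s: |½(-4 + 0)(3)| = 6 m
9–11 s: |½(0 + -1)(2)| = 1 m
Total distance = 34.4 m

34.4 m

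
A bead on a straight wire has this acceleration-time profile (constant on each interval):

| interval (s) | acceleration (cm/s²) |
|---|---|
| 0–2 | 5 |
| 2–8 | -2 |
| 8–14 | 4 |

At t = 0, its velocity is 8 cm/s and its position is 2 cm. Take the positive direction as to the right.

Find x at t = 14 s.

On each constant-a segment, Δv = aΔt and Δx = v₀Δt + ½aΔt²; chain segment to segment.
0–2 s: v starts 8 cm/s; Δx = 8·2 + ½·5·2² = 26 cm; v ends 18 cm/s.
2–8 s: v starts 18 cm/s; Δx = 18·6 + ½·-2·6² = 72 cm; v ends 6 cm/s.
8–14 s: v starts 6 cm/s; Δx = 6·6 + ½·4·6² = 108 cm; v ends 30 cm/s.
x(14) = 2 + Σ Δx = 208 cm.

208 cm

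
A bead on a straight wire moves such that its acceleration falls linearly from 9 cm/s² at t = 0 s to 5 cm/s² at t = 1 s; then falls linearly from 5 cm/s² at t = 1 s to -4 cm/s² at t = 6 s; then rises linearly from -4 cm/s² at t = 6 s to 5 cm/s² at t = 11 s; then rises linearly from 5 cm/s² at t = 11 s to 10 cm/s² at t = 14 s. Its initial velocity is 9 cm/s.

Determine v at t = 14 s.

Δv equals the area under the a-t graph; then v = v₀ + Δv.
0–1 s: ½(9 + 5)(1) = 7 cm/s
1–6 s: ½(5 + -4)(5) = 2.5 cm/s
6–11 s: ½(-4 + 5)(5) = 2.5 cm/s
11–14 s: ½(5 + 10)(3) = 22.5 cm/s
Δv = 34.5 cm/s, so v(14) = 9 + (34.5) = 43.5 cm/s.

43.5 cm/s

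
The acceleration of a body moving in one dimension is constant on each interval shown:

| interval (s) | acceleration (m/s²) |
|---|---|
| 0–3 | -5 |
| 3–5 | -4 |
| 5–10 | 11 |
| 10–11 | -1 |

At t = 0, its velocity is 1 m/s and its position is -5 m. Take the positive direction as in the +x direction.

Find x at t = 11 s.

-0.5 m

On each constant-a segment, Δv = aΔt and Δx = v₀Δt + ½aΔt²; chain segment to segment.
0–3 s: v starts 1 m/s; Δx = 1·3 + ½·-5·3² = -19.5 m; v ends -14 m/s.
3–5 s: v starts -14 m/s; Δx = -14·2 + ½·-4·2² = -36 m; v ends -22 m/s.
5–10 s: v starts -22 m/s; Δx = -22·5 + ½·11·5² = 27.5 m; v ends 33 m/s.
10–11 s: v starts 33 m/s; Δx = 33·1 + ½·-1·1² = 32.5 m; v ends 32 m/s.
x(11) = -5 + Σ Δx = -0.5 m.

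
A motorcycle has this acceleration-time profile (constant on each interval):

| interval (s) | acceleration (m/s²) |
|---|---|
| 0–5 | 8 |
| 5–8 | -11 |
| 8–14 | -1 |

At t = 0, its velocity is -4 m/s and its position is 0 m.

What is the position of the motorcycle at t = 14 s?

138.5 m

On each constant-a segment, Δv = aΔt and Δx = v₀Δt + ½aΔt²; chain segment to segment.
0–5 s: v starts -4 m/s; Δx = -4·5 + ½·8·5² = 80 m; v ends 36 m/s.
5–8 s: v starts 36 m/s; Δx = 36·3 + ½·-11·3² = 58.5 m; v ends 3 m/s.
8–14 s: v starts 3 m/s; Δx = 3·6 + ½·-1·6² = 0 m; v ends -3 m/s.
x(14) = 0 + Σ Δx = 138.5 m.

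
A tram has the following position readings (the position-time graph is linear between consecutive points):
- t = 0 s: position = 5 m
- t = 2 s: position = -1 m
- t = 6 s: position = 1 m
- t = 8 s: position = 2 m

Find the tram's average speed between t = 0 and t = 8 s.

1.125 m/s

Average speed = (total path length)/(elapsed time); on a piecewise-linear x-t graph the path length is Σ|Δx|.
0–2 s: |Δx| = |-1 − 5| = 6 m
2–6 s: |Δx| = |1 − -1| = 2 m
6–8 s: |Δx| = |2 − 1| = 1 m
Total path = 9 m; average speed = 9/8 = 1.125 m/s.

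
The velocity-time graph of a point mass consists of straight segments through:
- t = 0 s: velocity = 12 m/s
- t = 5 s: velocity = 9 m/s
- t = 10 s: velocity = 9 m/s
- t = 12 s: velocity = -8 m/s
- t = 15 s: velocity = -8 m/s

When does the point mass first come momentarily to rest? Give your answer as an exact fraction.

v changes sign on 10–12 s (from 9 to -8); the graph is linear there, so v = 0 at t = 10 + (-9)·(12 − 10)/(-8 − 9) = 188/17 s.

t = 188/17 s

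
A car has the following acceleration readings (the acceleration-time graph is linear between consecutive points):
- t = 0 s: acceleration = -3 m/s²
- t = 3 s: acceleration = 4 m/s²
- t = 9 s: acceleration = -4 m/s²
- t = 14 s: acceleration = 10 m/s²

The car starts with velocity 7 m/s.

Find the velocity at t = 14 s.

23.5 m/s

Δv equals the area under the a-t graph; then v = v₀ + Δv.
0–3 s: ½(-3 + 4)(3) = 1.5 m/s
3–9 s: ½(4 + -4)(6) = 0 m/s
9–14 s: ½(-4 + 10)(5) = 15 m/s
Δv = 16.5 m/s, so v(14) = 7 + (16.5) = 23.5 m/s.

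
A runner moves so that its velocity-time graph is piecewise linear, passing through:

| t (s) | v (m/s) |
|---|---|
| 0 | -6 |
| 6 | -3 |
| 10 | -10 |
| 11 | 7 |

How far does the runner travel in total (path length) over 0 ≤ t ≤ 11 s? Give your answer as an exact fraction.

Total distance travelled is ∫|v| dt — sum the magnitudes of each area piece.
0–6 s: |½(-6 + -3)(6)| = 27 m
6–10 s: |½(-3 + -10)(4)| = 26 m
10–11 s: v = 0 at t = 180/17 s; triangle areas 50/17 + 49/34 = 149/34 m
Total distance = 1951/34 m

1951/34 m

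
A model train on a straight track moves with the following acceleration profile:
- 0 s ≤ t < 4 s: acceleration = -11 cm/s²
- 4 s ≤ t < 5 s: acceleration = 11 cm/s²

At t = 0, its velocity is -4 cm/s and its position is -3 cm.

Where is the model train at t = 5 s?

On each constant-a segment, Δv = aΔt and Δx = v₀Δt + ½aΔt²; chain segment to segment.
0–4 s: v starts -4 cm/s; Δx = -4·4 + ½·-11·4² = -104 cm; v ends -48 cm/s.
4–5 s: v starts -48 cm/s; Δx = -48·1 + ½·11·1² = -42.5 cm; v ends -37 cm/s.
x(5) = -3 + Σ Δx = -149.5 cm.

-149.5 cm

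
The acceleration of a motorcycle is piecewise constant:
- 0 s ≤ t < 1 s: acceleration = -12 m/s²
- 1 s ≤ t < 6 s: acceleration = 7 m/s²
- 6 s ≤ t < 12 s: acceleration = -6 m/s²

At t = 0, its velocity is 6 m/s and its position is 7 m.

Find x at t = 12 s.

130.5 m

On each constant-a segment, Δv = aΔt and Δx = v₀Δt + ½aΔt²; chain segment to segment.
0–1 s: v starts 6 m/s; Δx = 6·1 + ½·-12·1² = 0 m; v ends -6 m/s.
1–6 s: v starts -6 m/s; Δx = -6·5 + ½·7·5² = 57.5 m; v ends 29 m/s.
6–12 s: v starts 29 m/s; Δx = 29·6 + ½·-6·6² = 66 m; v ends -7 m/s.
x(12) = 7 + Σ Δx = 130.5 m.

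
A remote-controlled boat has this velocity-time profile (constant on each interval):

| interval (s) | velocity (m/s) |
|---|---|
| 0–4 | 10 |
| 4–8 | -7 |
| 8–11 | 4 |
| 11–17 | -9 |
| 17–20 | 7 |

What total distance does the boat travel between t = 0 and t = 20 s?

155 m

Total distance travelled is ∫|v| dt — sum the magnitudes of each area piece.
0–4 s: |10| × 4 = 40 m
4–8 s: |-7| × 4 = 28 m
8–11 s: |4| × 3 = 12 m
11–17 s: |-9| × 6 = 54 m
17–20 s: |7| × 3 = 21 m
Total distance = 155 m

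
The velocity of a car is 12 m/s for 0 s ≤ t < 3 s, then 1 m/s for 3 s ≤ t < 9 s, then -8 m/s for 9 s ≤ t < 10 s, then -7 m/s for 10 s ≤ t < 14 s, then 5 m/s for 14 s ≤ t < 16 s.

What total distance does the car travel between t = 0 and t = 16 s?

Total distance travelled is ∫|v| dt — sum the magnitudes of each area piece.
0–3 s: |12| × 3 = 36 m
3–9 s: |1| × 6 = 6 m
9–10 s: |-8| × 1 = 8 m
10–14 s: |-7| × 4 = 28 m
14–16 s: |5| × 2 = 10 m
Total distance = 88 m

88 m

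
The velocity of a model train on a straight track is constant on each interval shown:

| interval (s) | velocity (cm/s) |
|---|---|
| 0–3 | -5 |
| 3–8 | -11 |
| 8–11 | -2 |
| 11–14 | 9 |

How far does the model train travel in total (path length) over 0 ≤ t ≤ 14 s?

Distance (not displacement) is the total path length: add the absolute areas under v-t.
0–3 s: |-5| × 3 = 15 cm
3–8 s: |-11| × 5 = 55 cm
8–11 s: |-2| × 3 = 6 cm
11–14 s: |9| × 3 = 27 cm
Total distance = 103 cm

103 cm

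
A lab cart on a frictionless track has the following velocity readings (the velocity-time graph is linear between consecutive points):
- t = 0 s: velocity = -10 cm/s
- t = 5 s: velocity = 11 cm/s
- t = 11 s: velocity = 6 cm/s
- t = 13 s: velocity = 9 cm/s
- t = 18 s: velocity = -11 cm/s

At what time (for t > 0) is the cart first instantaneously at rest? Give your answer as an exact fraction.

v changes sign on 0–5 s (from -10 to 11); the graph is linear there, so v = 0 at t = 0 + (10)·(5 − 0)/(11 − -10) = 50/21 s.

t = 50/21 s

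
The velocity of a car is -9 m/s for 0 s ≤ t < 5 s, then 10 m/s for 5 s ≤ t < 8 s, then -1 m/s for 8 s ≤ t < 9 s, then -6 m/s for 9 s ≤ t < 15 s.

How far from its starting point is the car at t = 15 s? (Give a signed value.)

Net displacement equals the area under the velocity-time graph (areas below the axis count negative).
0–5 s: -9 × 5 = -45 m
5–8 s: 10 × 3 = 30 m
8–9 s: -1 × 1 = -1 m
9–15 s: -6 × 6 = -36 m
Net displacement = -52 m

-52 m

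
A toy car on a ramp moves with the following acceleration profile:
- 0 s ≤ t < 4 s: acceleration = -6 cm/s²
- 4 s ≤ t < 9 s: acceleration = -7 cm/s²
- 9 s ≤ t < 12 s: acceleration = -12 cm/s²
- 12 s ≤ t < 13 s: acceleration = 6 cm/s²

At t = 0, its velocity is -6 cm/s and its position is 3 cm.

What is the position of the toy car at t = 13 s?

-653.5 cm

On each constant-a segment, Δv = aΔt and Δx = v₀Δt + ½aΔt²; chain segment to segment.
0–4 s: v starts -6 cm/s; Δx = -6·4 + ½·-6·4² = -72 cm; v ends -30 cm/s.
4–9 s: v starts -30 cm/s; Δx = -30·5 + ½·-7·5² = -237.5 cm; v ends -65 cm/s.
9–12 s: v starts -65 cm/s; Δx = -65·3 + ½·-12·3² = -249 cm; v ends -101 cm/s.
12–13 s: v starts -101 cm/s; Δx = -101·1 + ½·6·1² = -98 cm; v ends -95 cm/s.
x(13) = 3 + Σ Δx = -653.5 cm.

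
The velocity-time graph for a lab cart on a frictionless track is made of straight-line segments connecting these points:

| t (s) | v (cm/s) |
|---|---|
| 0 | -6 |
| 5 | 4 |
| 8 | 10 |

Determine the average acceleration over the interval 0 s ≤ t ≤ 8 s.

2 cm/s²

Average acceleration = Δv/Δt = (10 − -6)/(8 − 0) = 2 cm/s².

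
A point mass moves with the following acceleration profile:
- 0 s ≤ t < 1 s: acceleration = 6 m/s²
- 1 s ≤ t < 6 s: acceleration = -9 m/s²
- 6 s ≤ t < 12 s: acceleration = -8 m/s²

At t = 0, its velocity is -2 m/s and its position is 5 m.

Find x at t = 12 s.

-476.5 m

On each constant-a segment, Δv = aΔt and Δx = v₀Δt + ½aΔt²; chain segment to segment.
0–1 s: v starts -2 m/s; Δx = -2·1 + ½·6·1² = 1 m; v ends 4 m/s.
1–6 s: v starts 4 m/s; Δx = 4·5 + ½·-9·5² = -92.5 m; v ends -41 m/s.
6–12 s: v starts -41 m/s; Δx = -41·6 + ½·-8·6² = -390 m; v ends -89 m/s.
x(12) = 5 + Σ Δx = -476.5 m.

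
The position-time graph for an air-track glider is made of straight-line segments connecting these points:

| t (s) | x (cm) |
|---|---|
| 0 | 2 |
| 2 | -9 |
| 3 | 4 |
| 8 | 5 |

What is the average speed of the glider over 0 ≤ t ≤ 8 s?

Average speed = (total path length)/(elapsed time); on a piecewise-linear x-t graph the path length is Σ|Δx|.
0–2 s: |Δx| = |-9 − 2| = 11 cm
2–3 s: |Δx| = |4 − -9| = 13 cm
3–8 s: |Δx| = |5 − 4| = 1 cm
Total path = 25 cm; average speed = 25/8 = 3.125 cm/s.

3.125 cm/s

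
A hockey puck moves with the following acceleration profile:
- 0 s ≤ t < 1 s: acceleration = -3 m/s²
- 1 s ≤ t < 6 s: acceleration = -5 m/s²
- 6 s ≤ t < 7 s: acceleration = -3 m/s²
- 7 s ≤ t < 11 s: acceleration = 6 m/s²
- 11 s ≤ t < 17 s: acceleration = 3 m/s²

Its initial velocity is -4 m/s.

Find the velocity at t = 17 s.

Δv equals the area under the a-t graph; then v = v₀ + Δv.
0–1 s: -3 × 1 = -3 m/s
1–6 s: -5 × 5 = -25 m/s
6–7 s: -3 × 1 = -3 m/s
7–11 s: 6 × 4 = 24 m/s
11–17 s: 3 × 6 = 18 m/s
Δv = 11 m/s, so v(17) = -4 + (11) = 7 m/s.

7 m/s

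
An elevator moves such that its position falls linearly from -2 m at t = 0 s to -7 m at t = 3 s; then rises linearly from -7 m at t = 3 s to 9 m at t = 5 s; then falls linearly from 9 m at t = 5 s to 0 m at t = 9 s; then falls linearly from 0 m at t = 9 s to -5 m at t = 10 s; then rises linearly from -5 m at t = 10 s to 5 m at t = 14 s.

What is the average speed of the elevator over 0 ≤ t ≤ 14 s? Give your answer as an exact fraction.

Average speed = (total path length)/(elapsed time); on a piecewise-linear x-t graph the path length is Σ|Δx|.
0–3 s: |Δx| = |-7 − -2| = 5 m
3–5 s: |Δx| = |9 − -7| = 16 m
5–9 s: |Δx| = |0 − 9| = 9 m
9–10 s: |Δx| = |-5 − 0| = 5 m
10–14 s: |Δx| = |5 − -5| = 10 m
Total path = 45 m; average speed = 45/14 = 45/14 m/s.

45/14 m/s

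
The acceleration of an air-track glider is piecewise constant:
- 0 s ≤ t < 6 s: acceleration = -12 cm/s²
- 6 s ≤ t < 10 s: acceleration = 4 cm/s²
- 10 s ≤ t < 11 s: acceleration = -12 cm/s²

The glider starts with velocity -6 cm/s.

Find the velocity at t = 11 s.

-74 cm/s

Δv equals the area under the a-t graph; then v = v₀ + Δv.
0–6 s: -12 × 6 = -72 cm/s
6–10 s: 4 × 4 = 16 cm/s
10–11 s: -12 × 1 = -12 cm/s
Δv = -68 cm/s, so v(11) = -6 + (-68) = -74 cm/s.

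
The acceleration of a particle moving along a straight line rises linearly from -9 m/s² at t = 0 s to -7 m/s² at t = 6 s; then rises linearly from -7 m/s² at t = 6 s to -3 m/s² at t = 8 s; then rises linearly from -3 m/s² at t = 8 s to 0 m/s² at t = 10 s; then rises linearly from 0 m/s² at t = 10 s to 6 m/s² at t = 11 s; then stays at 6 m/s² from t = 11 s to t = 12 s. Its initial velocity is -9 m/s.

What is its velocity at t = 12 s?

-61 m/s

Δv equals the area under the a-t graph; then v = v₀ + Δv.
0–6 s: ½(-9 + -7)(6) = -48 m/s
6–8 s: ½(-7 + -3)(2) = -10 m/s
8–10 s: ½(-3 + 0)(2) = -3 m/s
10–11 s: ½(0 + 6)(1) = 3 m/s
11–12 s: 6 × 1 = 6 m/s
Δv = -52 m/s, so v(12) = -9 + (-52) = -61 m/s.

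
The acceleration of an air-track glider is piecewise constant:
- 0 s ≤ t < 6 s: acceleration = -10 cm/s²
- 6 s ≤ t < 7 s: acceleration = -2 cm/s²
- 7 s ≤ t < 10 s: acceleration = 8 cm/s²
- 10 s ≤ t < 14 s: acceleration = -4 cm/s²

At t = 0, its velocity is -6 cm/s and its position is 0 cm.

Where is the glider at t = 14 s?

-659 cm

On each constant-a segment, Δv = aΔt and Δx = v₀Δt + ½aΔt²; chain segment to segment.
0–6 s: v starts -6 cm/s; Δx = -6·6 + ½·-10·6² = -216 cm; v ends -66 cm/s.
6–7 s: v starts -66 cm/s; Δx = -66·1 + ½·-2·1² = -67 cm; v ends -68 cm/s.
7–10 s: v starts -68 cm/s; Δx = -68·3 + ½·8·3² = -168 cm; v ends -44 cm/s.
10–14 s: v starts -44 cm/s; Δx = -44·4 + ½·-4·4² = -208 cm; v ends -60 cm/s.
x(14) = 0 + Σ Δx = -659 cm.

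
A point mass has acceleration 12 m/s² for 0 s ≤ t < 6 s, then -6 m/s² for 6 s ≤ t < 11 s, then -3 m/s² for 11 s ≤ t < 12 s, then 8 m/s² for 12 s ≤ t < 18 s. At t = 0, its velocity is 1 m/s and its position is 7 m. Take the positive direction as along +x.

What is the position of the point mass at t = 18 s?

944.5 m

On each constant-a segment, Δv = aΔt and Δx = v₀Δt + ½aΔt²; chain segment to segment.
0–6 s: v starts 1 m/s; Δx = 1·6 + ½·12·6² = 222 m; v ends 73 m/s.
6–11 s: v starts 73 m/s; Δx = 73·5 + ½·-6·5² = 290 m; v ends 43 m/s.
11–12 s: v starts 43 m/s; Δx = 43·1 + ½·-3·1² = 41.5 m; v ends 40 m/s.
12–18 s: v starts 40 m/s; Δx = 40·6 + ½·8·6² = 384 m; v ends 88 m/s.
x(18) = 7 + Σ Δx = 944.5 m.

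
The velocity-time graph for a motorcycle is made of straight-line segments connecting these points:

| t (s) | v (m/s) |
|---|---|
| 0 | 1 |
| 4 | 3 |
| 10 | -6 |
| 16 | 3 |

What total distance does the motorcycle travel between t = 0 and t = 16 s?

38 m

Total distance travelled is ∫|v| dt — sum the magnitudes of each area piece.
0–4 s: |½(1 + 3)(4)| = 8 m
4–10 s: v = 0 at t = 6 s; triangle areas 3 + 12 = 15 m
10–16 s: v = 0 at t = 14 s; triangle areas 12 + 3 = 15 m
Total distance = 38 m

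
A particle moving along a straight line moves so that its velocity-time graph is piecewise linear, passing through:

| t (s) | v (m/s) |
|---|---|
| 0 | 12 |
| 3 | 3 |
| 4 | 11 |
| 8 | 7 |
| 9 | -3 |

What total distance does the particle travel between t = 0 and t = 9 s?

Total distance travelled is ∫|v| dt — sum the magnitudes of each area piece.
0–3 s: |½(12 + 3)(3)| = 22.5 m
3–4 s: |½(3 + 11)(1)| = 7 m
4–8 s: |½(11 + 7)(4)| = 36 m
8–9 s: v = 0 at t = 8.7 s; triangle areas 2.45 + 0.45 = 2.9 m
Total distance = 68.4 m

68.4 m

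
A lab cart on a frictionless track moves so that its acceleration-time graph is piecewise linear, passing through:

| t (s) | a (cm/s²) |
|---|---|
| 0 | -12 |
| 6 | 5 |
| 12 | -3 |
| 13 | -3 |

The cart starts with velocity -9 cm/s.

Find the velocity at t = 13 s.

Δv equals the area under the a-t graph; then v = v₀ + Δv.
0–6 s: ½(-12 + 5)(6) = -21 cm/s
6–12 s: ½(5 + -3)(6) = 6 cm/s
12–13 s: -3 × 1 = -3 cm/s
Δv = -18 cm/s, so v(13) = -9 + (-18) = -27 cm/s.

-27 cm/s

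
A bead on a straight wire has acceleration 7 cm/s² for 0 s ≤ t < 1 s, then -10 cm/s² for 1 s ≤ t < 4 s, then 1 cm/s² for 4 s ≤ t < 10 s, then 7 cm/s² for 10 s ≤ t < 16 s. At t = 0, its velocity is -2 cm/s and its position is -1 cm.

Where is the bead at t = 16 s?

On each constant-a segment, Δv = aΔt and Δx = v₀Δt + ½aΔt²; chain segment to segment.
0–1 s: v starts -2 cm/s; Δx = -2·1 + ½·7·1² = 1.5 cm; v ends 5 cm/s.
1–4 s: v starts 5 cm/s; Δx = 5·3 + ½·-10·3² = -30 cm; v ends -25 cm/s.
4–10 s: v starts -25 cm/s; Δx = -25·6 + ½·1·6² = -132 cm; v ends -19 cm/s.
10–16 s: v starts -19 cm/s; Δx = -19·6 + ½·7·6² = 12 cm; v ends 23 cm/s.
x(16) = -1 + Σ Δx = -149.5 cm.

-149.5 cm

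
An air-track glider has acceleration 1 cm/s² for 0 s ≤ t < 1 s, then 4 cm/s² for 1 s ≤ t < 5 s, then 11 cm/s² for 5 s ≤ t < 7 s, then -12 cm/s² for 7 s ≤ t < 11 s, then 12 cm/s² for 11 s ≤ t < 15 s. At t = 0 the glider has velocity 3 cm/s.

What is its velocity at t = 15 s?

Δv equals the area under the a-t graph; then v = v₀ + Δv.
0–1 s: 1 × 1 = 1 cm/s
1–5 s: 4 × 4 = 16 cm/s
5–7 s: 11 × 2 = 22 cm/s
7–11 s: -12 × 4 = -48 cm/s
11–15 s: 12 × 4 = 48 cm/s
Δv = 39 cm/s, so v(15) = 3 + (39) = 42 cm/s.

42 cm/s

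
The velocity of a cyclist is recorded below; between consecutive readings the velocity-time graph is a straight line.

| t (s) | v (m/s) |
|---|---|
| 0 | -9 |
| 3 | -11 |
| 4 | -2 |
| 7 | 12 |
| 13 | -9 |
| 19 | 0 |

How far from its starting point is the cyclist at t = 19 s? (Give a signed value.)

-39.5 m

Displacement is the signed area under the v-t curve.
0–3 s: ½(-9 + -11)(3) = -30 m
3–4 s: ½(-11 + -2)(1) = -6.5 m
4–7 s: ½(-2 + 12)(3) = 15 m
7–13 s: ½(12 + -9)(6) = 9 m
13–19 s: ½(-9 + 0)(6) = -27 m
Net displacement = -39.5 m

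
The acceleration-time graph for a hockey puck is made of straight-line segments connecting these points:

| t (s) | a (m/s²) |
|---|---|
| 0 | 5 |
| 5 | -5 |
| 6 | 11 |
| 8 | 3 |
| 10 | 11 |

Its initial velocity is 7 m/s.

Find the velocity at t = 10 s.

Δv equals the area under the a-t graph; then v = v₀ + Δv.
0–5 s: ½(5 + -5)(5) = 0 m/s
5–6 s: ½(-5 + 11)(1) = 3 m/s
6–8 s: ½(11 + 3)(2) = 14 m/s
8–10 s: ½(3 + 11)(2) = 14 m/s
Δv = 31 m/s, so v(10) = 7 + (31) = 38 m/s.

38 m/s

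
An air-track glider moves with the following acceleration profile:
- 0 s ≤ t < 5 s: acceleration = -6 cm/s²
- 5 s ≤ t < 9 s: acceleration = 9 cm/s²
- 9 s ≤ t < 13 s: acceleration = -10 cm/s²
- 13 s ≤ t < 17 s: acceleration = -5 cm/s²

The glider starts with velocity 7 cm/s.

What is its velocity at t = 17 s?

-47 cm/s

Δv equals the area under the a-t graph; then v = v₀ + Δv.
0–5 s: -6 × 5 = -30 cm/s
5–9 s: 9 × 4 = 36 cm/s
9–13 s: -10 × 4 = -40 cm/s
13–17 s: -5 × 4 = -20 cm/s
Δv = -54 cm/s, so v(17) = 7 + (-54) = -47 cm/s.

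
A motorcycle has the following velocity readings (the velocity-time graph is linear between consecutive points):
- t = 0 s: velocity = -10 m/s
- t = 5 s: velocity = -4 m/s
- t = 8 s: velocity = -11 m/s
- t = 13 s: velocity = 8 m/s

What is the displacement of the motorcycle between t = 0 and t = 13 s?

-65 m

Net displacement equals the area under the velocity-time graph (areas below the axis count negative).
0–5 s: ½(-10 + -4)(5) = -35 m
5–8 s: ½(-4 + -11)(3) = -22.5 m
8–13 s: ½(-11 + 8)(5) = -7.5 m
Net displacement = -65 m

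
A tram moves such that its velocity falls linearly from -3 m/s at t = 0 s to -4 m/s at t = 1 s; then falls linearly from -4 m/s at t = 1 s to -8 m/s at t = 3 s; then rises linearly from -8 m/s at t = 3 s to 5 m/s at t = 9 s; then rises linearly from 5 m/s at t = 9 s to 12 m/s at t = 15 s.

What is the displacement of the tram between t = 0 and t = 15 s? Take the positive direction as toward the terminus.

Net displacement equals the area under the velocity-time graph (areas below the axis count negative).
0–1 s: ½(-3 + -4)(1) = -3.5 m
1–3 s: ½(-4 + -8)(2) = -12 m
3–9 s: ½(-8 + 5)(6) = -9 m
9–15 s: ½(5 + 12)(6) = 51 m
Net displacement = 26.5 m

26.5 m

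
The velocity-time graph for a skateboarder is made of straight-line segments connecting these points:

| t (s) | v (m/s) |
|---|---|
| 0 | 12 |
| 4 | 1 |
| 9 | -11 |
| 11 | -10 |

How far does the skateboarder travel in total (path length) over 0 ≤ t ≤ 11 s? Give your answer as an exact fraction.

869/12 m

Total distance travelled is ∫|v| dt — sum the magnitudes of each area piece.
0–4 s: |½(12 + 1)(4)| = 26 m
4–9 s: v = 0 at t = 53/12 s; triangle areas 5/24 + 605/24 = 305/12 m
9–11 s: |½(-11 + -10)(2)| = 21 m
Total distance = 869/12 m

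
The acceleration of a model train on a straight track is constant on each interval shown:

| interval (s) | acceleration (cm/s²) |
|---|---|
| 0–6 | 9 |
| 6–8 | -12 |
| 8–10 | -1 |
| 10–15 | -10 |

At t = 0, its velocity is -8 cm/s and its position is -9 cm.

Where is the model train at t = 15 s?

On each constant-a segment, Δv = aΔt and Δx = v₀Δt + ½aΔt²; chain segment to segment.
0–6 s: v starts -8 cm/s; Δx = -8·6 + ½·9·6² = 114 cm; v ends 46 cm/s.
6–8 s: v starts 46 cm/s; Δx = 46·2 + ½·-12·2² = 68 cm; v ends 22 cm/s.
8–10 s: v starts 22 cm/s; Δx = 22·2 + ½·-1·2² = 42 cm; v ends 20 cm/s.
10–15 s: v starts 20 cm/s; Δx = 20·5 + ½·-10·5² = -25 cm; v ends -30 cm/s.
x(15) = -9 + Σ Δx = 190 cm.

190 cm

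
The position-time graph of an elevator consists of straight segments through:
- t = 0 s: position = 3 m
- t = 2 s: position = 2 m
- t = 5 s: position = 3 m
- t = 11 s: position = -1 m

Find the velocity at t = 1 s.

-0.5 m/s

Velocity is the slope of the x-t graph on 0–2 s: (2 − 3)/(2 − 0) = -0.5 m/s.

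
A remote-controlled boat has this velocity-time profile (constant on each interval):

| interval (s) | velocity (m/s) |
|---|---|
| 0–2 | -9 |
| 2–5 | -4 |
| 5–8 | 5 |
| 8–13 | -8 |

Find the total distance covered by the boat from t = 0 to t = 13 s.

85 m

Distance (not displacement) is the total path length: add the absolute areas under v-t.
0–2 s: |-9| × 2 = 18 m
2–5 s: |-4| × 3 = 12 m
5–8 s: |5| × 3 = 15 m
8–13 s: |-8| × 5 = 40 m
Total distance = 85 m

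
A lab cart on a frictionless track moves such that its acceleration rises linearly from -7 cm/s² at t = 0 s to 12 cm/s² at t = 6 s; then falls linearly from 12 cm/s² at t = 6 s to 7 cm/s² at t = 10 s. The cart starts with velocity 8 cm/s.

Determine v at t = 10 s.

Δv equals the area under the a-t graph; then v = v₀ + Δv.
0–6 s: ½(-7 + 12)(6) = 15 cm/s
6–10 s: ½(12 + 7)(4) = 38 cm/s
Δv = 53 cm/s, so v(10) = 8 + (53) = 61 cm/s.

61 cm/s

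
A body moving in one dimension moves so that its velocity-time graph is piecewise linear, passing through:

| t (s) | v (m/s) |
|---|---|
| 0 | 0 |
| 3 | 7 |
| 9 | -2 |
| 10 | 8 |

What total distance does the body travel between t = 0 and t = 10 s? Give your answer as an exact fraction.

947/30 m

Total distance travelled is ∫|v| dt — sum the magnitudes of each area piece.
0–3 s: |½(0 + 7)(3)| = 10.5 m
3–9 s: v = 0 at t = 23/3 s; triangle areas 49/3 + 4/3 = 53/3 m
9–10 s: v = 0 at t = 9.2 s; triangle areas 0.2 + 3.2 = 3.4 m
Total distance = 947/30 m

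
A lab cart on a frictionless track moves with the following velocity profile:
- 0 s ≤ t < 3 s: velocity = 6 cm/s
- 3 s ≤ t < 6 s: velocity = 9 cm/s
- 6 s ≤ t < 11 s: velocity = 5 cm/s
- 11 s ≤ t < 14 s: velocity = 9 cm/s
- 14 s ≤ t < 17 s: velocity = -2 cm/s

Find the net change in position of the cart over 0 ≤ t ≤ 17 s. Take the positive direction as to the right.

Displacement is the signed area under the v-t curve.
0–3 s: 6 × 3 = 18 cm
3–6 s: 9 × 3 = 27 cm
6–11 s: 5 × 5 = 25 cm
11–14 s: 9 × 3 = 27 cm
14–17 s: -2 × 3 = -6 cm
Net displacement = 91 cm

91 cm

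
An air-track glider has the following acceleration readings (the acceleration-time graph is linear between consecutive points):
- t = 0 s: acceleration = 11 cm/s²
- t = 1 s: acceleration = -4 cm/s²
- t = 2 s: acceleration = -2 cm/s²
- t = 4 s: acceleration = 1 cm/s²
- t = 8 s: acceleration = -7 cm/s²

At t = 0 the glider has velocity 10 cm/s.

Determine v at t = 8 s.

Δv equals the area under the a-t graph; then v = v₀ + Δv.
0–1 s: ½(11 + -4)(1) = 3.5 cm/s
1–2 s: ½(-4 + -2)(1) = -3 cm/s
2–4 s: ½(-2 + 1)(2) = -1 cm/s
4–8 s: ½(1 + -7)(4) = -12 cm/s
Δv = -12.5 cm/s, so v(8) = 10 + (-12.5) = -2.5 cm/s.

-2.5 cm/s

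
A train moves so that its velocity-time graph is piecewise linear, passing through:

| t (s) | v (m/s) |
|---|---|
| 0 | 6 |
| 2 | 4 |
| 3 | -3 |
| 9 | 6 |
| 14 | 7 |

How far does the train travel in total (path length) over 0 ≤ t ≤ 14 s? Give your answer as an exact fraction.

Total distance travelled is ∫|v| dt — sum the magnitudes of each area piece.
0–2 s: |½(6 + 4)(2)| = 10 m
2–3 s: v = 0 at t = 18/7 s; triangle areas 8/7 + 9/14 = 25/14 m
3–9 s: v = 0 at t = 5 s; triangle areas 3 + 12 = 15 m
9–14 s: |½(6 + 7)(5)| = 32.5 m
Total distance = 415/7 m

415/7 m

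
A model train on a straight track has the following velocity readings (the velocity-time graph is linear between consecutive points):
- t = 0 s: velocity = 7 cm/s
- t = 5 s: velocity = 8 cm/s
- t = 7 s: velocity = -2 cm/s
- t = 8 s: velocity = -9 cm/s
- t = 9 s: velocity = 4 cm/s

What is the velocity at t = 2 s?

On 0–5 s the graph is linear from 7 to 8 cm/s: v(2) = 7 + (8 − 7)·(2 − 0)/(5 − 0) = 7.4 cm/s.

7.4 cm/s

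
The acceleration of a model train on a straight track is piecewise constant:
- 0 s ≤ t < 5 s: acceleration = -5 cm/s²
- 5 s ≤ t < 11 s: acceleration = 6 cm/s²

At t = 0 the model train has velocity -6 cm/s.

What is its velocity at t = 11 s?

5 cm/s

Δv equals the area under the a-t graph; then v = v₀ + Δv.
0–5 s: -5 × 5 = -25 cm/s
5–11 s: 6 × 6 = 36 cm/s
Δv = 11 cm/s, so v(11) = -6 + (11) = 5 cm/s.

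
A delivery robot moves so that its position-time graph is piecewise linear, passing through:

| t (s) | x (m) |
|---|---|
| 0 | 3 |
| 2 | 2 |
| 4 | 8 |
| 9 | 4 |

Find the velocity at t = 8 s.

Velocity is the slope of the x-t graph on 4–9 s: (4 − 8)/(9 − 4) = -0.8 m/s.

-0.8 m/s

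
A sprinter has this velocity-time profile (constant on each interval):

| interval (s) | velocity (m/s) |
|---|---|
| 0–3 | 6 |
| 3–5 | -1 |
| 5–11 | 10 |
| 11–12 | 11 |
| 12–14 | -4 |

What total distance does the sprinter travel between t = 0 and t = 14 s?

99 m

Total distance travelled is ∫|v| dt — sum the magnitudes of each area piece.
0–3 s: |6| × 3 = 18 m
3–5 s: |-1| × 2 = 2 m
5–11 s: |10| × 6 = 60 m
11–12 s: |11| × 1 = 11 m
12–14 s: |-4| × 2 = 8 m
Total distance = 99 m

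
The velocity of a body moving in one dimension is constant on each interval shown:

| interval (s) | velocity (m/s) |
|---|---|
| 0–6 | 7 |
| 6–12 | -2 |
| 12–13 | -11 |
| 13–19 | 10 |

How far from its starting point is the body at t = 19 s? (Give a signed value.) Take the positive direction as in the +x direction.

Net displacement equals the area under the velocity-time graph (areas below the axis count negative).
0–6 s: 7 × 6 = 42 m
6–12 s: -2 × 6 = -12 m
12–13 s: -11 × 1 = -11 m
13–19 s: 10 × 6 = 60 m
Net displacement = 79 m

79 m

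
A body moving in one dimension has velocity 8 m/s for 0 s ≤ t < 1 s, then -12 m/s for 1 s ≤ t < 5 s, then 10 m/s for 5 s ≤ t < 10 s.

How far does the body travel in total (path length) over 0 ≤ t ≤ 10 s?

Total distance travelled is ∫|v| dt — sum the magnitudes of each area piece.
0–1 s: |8| × 1 = 8 m
1–5 s: |-12| × 4 = 48 m
5–10 s: |10| × 5 = 50 m
Total distance = 106 m

106 m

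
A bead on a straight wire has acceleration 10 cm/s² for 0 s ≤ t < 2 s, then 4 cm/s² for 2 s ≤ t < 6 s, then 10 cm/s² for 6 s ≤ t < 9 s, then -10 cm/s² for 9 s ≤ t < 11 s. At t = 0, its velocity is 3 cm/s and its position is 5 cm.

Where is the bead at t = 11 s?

435 cm

On each constant-a segment, Δv = aΔt and Δx = v₀Δt + ½aΔt²; chain segment to segment.
0–2 s: v starts 3 cm/s; Δx = 3·2 + ½·10·2² = 26 cm; v ends 23 cm/s.
2–6 s: v starts 23 cm/s; Δx = 23·4 + ½·4·4² = 124 cm; v ends 39 cm/s.
6–9 s: v starts 39 cm/s; Δx = 39·3 + ½·10·3² = 162 cm; v ends 69 cm/s.
9–11 s: v starts 69 cm/s; Δx = 69·2 + ½·-10·2² = 118 cm; v ends 49 cm/s.
x(11) = 5 + Σ Δx = 435 cm.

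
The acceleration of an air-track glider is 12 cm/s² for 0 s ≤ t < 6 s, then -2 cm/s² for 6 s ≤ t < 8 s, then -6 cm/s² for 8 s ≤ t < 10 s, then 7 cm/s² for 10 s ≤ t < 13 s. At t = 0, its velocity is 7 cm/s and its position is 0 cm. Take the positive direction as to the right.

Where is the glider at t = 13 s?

770.5 cm

On each constant-a segment, Δv = aΔt and Δx = v₀Δt + ½aΔt²; chain segment to segment.
0–6 s: v starts 7 cm/s; Δx = 7·6 + ½·12·6² = 258 cm; v ends 79 cm/s.
6–8 s: v starts 79 cm/s; Δx = 79·2 + ½·-2·2² = 154 cm; v ends 75 cm/s.
8–10 s: v starts 75 cm/s; Δx = 75·2 + ½·-6·2² = 138 cm; v ends 63 cm/s.
10–13 s: v starts 63 cm/s; Δx = 63·3 + ½·7·3² = 220.5 cm; v ends 84 cm/s.
x(13) = 0 + Σ Δx = 770.5 cm.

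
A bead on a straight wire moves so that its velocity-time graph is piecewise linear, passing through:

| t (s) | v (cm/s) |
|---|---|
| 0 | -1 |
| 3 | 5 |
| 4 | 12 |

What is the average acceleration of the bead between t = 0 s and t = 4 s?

3.25 cm/s²

Average acceleration = Δv/Δt = (12 − -1)/(4 − 0) = 3.25 cm/s².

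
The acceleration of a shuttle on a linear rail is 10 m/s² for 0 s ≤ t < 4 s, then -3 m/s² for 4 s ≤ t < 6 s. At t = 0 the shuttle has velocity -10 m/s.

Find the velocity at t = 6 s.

24 m/s

Δv equals the area under the a-t graph; then v = v₀ + Δv.
0–4 s: 10 × 4 = 40 m/s
4–6 s: -3 × 2 = -6 m/s
Δv = 34 m/s, so v(6) = -10 + (34) = 24 m/s.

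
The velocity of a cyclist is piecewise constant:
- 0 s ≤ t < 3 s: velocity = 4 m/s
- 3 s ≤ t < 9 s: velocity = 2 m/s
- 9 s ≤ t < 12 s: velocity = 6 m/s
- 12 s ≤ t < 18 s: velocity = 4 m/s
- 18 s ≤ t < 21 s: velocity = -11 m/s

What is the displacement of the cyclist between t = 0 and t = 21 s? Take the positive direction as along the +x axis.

33 m

Net displacement equals the area under the velocity-time graph (areas below the axis count negative).
0–3 s: 4 × 3 = 12 m
3–9 s: 2 × 6 = 12 m
9–12 s: 6 × 3 = 18 m
12–18 s: 4 × 6 = 24 m
18–21 s: -11 × 3 = -33 m
Net displacement = 33 m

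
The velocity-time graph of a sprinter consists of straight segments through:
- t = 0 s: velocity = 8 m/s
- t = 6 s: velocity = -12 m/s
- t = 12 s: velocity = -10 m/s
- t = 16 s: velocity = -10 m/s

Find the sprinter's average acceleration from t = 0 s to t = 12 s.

-1.5 m/s²

Average acceleration = Δv/Δt = (-10 − 8)/(12 − 0) = -1.5 m/s².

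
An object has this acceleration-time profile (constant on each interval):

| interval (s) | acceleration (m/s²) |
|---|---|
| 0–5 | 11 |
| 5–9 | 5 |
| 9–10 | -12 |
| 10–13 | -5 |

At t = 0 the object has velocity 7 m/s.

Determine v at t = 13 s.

Δv equals the area under the a-t graph; then v = v₀ + Δv.
0–5 s: 11 × 5 = 55 m/s
5–9 s: 5 × 4 = 20 m/s
9–10 s: -12 × 1 = -12 m/s
10–13 s: -5 × 3 = -15 m/s
Δv = 48 m/s, so v(13) = 7 + (48) = 55 m/s.

55 m/s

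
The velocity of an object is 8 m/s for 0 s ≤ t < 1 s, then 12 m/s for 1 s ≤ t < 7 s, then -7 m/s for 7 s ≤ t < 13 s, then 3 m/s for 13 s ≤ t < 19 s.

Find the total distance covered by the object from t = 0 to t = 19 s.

140 m

Distance (not displacement) is the total path length: add the absolute areas under v-t.
0–1 s: |8| × 1 = 8 m
1–7 s: |12| × 6 = 72 m
7–13 s: |-7| × 6 = 42 m
13–19 s: |3| × 6 = 18 m
Total distance = 140 m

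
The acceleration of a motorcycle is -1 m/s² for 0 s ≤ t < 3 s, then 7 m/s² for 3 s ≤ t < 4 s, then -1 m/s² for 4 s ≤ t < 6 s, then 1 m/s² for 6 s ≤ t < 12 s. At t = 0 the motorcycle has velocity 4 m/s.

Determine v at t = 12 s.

12 m/s

Δv equals the area under the a-t graph; then v = v₀ + Δv.
0–3 s: -1 × 3 = -3 m/s
3–4 s: 7 × 1 = 7 m/s
4–6 s: -1 × 2 = -2 m/s
6–12 s: 1 × 6 = 6 m/s
Δv = 8 m/s, so v(12) = 4 + (8) = 12 m/s.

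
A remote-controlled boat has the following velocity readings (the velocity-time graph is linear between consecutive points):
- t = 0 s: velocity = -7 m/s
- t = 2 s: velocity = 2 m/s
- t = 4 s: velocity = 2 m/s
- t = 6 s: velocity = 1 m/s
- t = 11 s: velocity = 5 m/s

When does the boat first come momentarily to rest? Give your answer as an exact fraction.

t = 14/9 s

v changes sign on 0–2 s (from -7 to 2); the graph is linear there, so v = 0 at t = 0 + (7)·(2 − 0)/(2 − -7) = 14/9 s.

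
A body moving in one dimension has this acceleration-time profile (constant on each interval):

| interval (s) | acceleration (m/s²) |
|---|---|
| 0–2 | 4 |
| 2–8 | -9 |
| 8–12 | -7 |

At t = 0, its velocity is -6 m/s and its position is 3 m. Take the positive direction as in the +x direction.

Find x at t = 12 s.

-415 m

On each constant-a segment, Δv = aΔt and Δx = v₀Δt + ½aΔt²; chain segment to segment.
0–2 s: v starts -6 m/s; Δx = -6·2 + ½·4·2² = -4 m; v ends 2 m/s.
2–8 s: v starts 2 m/s; Δx = 2·6 + ½·-9·6² = -150 m; v ends -52 m/s.
8–12 s: v starts -52 m/s; Δx = -52·4 + ½·-7·4² = -264 m; v ends -80 m/s.
x(12) = 3 + Σ Δx = -415 m.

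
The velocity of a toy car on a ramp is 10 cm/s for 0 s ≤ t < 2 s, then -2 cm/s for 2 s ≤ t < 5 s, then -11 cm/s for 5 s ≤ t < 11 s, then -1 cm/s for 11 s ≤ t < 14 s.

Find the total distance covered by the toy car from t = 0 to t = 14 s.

95 cm

Distance (not displacement) is the total path length: add the absolute areas under v-t.
0–2 s: |10| × 2 = 20 cm
2–5 s: |-2| × 3 = 6 cm
5–11 s: |-11| × 6 = 66 cm
11–14 s: |-1| × 3 = 3 cm
Total distance = 95 cm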